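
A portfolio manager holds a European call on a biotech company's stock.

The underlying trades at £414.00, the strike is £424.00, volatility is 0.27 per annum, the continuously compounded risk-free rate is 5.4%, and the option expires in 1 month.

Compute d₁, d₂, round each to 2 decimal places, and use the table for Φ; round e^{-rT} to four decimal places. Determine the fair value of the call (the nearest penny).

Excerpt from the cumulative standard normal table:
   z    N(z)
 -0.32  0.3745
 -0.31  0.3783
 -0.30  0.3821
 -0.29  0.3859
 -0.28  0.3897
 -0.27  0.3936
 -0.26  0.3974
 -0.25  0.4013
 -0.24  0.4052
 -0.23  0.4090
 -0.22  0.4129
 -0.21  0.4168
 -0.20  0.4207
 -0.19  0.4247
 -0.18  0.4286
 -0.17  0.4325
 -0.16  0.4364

£9.67

T = 0.08333;  σ√T = 0.0779
ln(S/K) + (r + σ²/2)T = ln(414/424) + (0.054 + 0.27²/2)·0.08333 = -0.0239 + 0.0075 = -0.0163
d₁ = -0.0163 / 0.0779 = -0.2095 which rounds to -0.21
d₂ = d₁ − σ√T = -0.2095 − 0.0779 = -0.2875 which rounds to -0.29
exp(−rT) = exp(−0.054·0.08333) = 0.9955
N(d₁) = N(-0.21) = 0.4168;  N(d₂) = N(-0.29) = 0.3859
C = 414·0.4168 − 424·0.9955·0.3859 = 172.5552 − 162.8853 = 9.6699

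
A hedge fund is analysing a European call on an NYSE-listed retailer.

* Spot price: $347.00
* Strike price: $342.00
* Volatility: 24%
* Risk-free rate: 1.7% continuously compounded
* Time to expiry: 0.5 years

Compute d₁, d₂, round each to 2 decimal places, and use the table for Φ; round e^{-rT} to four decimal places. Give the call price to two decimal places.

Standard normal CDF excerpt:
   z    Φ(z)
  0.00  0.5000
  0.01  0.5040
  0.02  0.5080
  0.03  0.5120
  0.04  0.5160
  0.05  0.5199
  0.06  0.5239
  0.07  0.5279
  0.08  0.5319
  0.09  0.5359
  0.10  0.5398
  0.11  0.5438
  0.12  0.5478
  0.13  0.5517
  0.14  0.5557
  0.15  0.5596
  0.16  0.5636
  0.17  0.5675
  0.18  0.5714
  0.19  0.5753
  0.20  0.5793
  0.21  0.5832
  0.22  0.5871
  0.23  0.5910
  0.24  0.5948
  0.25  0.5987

$27.43

T = 0.5;  σ√T = 0.1697
d₁ = [ln(347/342) + (0.017 + ½·0.24²)·0.5] / (σ√T) = (0.0145 + 0.0229) / 0.1697 = 0.2205 which rounds to 0.22
d₂ = 0.2205 − 0.1697 = 0.0508 which rounds to 0.05
e^(−rT) = e^(−0.017·0.5) = 0.9915
C = 347·N(0.22) − 342·0.9915·N(0.05) = 347·0.5871 − 342·0.9915·0.5199 = 203.7237 − 176.2945 = 27.4292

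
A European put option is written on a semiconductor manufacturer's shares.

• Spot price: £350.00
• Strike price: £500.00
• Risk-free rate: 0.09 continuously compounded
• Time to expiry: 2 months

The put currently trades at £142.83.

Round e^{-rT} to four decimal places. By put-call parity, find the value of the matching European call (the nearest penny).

£0.28

e^(−rT) = e^(−0.09·0.1667) = 0.9851
Put-call parity: C − P = S − K·e^(−rT) = 350 − 500·0.9851 = 350 − 492.5500 = -142.5500
C = P + (C − P) = 142.83 + (-142.5500) = 0.2800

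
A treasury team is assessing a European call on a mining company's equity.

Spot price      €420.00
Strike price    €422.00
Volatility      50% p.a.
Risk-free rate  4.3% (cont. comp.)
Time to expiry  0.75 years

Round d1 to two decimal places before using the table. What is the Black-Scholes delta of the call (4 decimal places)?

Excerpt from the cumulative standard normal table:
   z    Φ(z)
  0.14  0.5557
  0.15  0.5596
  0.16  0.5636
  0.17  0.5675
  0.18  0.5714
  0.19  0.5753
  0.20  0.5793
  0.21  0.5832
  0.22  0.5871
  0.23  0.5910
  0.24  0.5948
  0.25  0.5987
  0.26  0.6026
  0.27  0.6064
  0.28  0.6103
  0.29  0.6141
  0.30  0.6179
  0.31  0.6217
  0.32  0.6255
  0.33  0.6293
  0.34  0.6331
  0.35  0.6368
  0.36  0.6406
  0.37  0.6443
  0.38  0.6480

0.6103

σ√T = 0.5 × 0.8660 = 0.4330
d₁ = [ln(420/422) + (0.043 + 0.5²/2)·0.75] / 0.4330 = [-0.0048 + 0.1260] / 0.4330 = 0.2800 ⇒ 0.28
N(d₁) = N(0.28) = 0.6103
Δ_call = N(d₁) = 0.6103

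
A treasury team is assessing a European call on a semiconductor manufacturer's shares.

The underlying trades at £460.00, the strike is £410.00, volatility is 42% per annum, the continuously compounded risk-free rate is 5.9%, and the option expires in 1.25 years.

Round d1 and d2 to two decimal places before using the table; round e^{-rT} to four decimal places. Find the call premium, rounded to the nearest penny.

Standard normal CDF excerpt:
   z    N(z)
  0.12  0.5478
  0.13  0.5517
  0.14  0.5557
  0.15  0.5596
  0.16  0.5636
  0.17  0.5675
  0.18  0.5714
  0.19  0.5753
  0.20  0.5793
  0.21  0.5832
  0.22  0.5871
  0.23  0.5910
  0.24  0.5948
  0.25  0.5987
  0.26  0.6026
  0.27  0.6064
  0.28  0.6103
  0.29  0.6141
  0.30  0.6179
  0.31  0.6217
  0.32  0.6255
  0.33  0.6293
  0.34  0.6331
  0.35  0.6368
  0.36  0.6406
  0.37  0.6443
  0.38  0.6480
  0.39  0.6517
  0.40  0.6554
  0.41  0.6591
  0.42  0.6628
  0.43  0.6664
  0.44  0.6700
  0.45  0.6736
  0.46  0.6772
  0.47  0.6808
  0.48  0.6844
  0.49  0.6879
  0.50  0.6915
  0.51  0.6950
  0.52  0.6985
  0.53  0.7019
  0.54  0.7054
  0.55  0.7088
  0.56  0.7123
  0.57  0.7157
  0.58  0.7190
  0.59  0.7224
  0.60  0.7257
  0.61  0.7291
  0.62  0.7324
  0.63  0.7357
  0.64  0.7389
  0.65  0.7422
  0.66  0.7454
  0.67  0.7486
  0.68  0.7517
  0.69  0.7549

£123.76

σ√T = 0.42 × 1.1180 = 0.4696
d₁ = [ln(460/410) + (0.059 + 0.42²/2)·1.25] / 0.4696 = [0.1151 + 0.1840] / 0.4696 = 0.6369 ⇒ 0.64
d₂ = d₁ − σ√T = 0.6369 − 0.4696 = 0.1673 ⇒ 0.17
exp(−rT) = exp(−0.059·1.25) = 0.9289
N(d₁) = N(0.64) = 0.7389;  N(d₂) = N(0.17) = 0.5675
C = 460·0.7389 − 410·0.9289·0.5675 = 339.8940 − 216.1318 = 123.7622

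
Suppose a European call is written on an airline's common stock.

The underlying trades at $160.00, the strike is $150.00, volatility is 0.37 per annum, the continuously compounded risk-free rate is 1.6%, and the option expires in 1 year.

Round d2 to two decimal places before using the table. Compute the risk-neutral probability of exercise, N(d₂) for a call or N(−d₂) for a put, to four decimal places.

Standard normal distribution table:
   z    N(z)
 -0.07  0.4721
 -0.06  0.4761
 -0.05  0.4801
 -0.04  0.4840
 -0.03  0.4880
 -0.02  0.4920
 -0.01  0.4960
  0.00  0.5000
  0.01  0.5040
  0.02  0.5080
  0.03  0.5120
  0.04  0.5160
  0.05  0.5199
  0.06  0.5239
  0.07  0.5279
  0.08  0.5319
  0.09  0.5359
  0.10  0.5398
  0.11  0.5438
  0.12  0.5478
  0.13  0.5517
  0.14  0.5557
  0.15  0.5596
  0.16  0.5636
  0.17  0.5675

0.5120

σ√T = 0.37 × 1.0000 = 0.3700
d₁ = [ln(160/150) + (0.016 + 0.37²/2)·1] / 0.3700 = [0.0645 + 0.0844] / 0.3700 = 0.4027 → 0.40
d₂ = d₁ − σ√T = 0.4027 − 0.3700 = 0.0327 → 0.03
Pr(exercise) under Q = N(d₂) = 0.5120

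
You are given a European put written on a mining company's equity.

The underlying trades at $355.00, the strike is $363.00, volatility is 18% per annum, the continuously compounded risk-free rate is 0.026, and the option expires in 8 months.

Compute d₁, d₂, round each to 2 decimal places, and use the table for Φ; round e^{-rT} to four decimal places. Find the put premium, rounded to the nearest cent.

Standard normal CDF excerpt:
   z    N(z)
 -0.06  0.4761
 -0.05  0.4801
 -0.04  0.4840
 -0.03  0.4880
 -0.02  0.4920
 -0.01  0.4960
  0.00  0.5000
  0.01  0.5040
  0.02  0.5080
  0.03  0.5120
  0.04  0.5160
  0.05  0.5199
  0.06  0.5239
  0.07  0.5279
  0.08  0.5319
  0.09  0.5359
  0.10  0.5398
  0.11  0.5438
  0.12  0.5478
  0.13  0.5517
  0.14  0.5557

σ√T = 0.18·√0.6667 = 0.1470
d₁ = [ln(355/363) + (0.026 + 0.18²/2)·0.6667] / 0.1470 = [-0.0223 + 0.0281] / 0.1470 = 0.0398 which rounds to 0.04
d₂ = d₁ − σ√T = 0.0398 − 0.1470 = -0.1072 which rounds to -0.11
exp(−rT) = exp(−0.026·0.6667) = 0.9828
N(−d₂) = N(0.11) = 0.5438;  N(−d₁) = N(-0.04) = 0.4840
P = 363·0.9828·0.5438 − 355·0.4840 = 194.0041 − 171.8200 = 22.1841

$22.18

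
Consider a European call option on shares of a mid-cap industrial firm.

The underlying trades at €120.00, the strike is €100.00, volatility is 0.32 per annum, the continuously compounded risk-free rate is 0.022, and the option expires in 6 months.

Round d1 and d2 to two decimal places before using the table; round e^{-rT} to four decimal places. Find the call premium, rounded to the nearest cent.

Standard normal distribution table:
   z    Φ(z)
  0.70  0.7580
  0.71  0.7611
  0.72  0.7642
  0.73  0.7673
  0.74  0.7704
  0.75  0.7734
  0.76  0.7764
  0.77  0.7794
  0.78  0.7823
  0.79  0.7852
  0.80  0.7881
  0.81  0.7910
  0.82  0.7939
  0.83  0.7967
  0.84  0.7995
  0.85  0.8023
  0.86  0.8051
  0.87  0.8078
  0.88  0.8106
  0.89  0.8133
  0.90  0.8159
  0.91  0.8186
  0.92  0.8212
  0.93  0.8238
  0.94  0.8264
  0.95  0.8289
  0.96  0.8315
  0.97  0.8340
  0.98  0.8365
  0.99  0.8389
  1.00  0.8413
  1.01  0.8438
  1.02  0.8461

σ√T = 0.32 × 0.7071 = 0.2263
ln(S/K) + (r + σ²/2)T = ln(120/100) + (0.022 + 0.32²/2)·0.5 = 0.1823 + 0.0366 = 0.2189
d₁ = 0.2189 / 0.2263 = 0.9675 ⇒ 0.97
d₂ = d₁ − σ√T = 0.9675 − 0.2263 = 0.7412 ⇒ 0.74
e^(−rT) = e^(−0.022·0.5) = 0.9891
C = 120·N(0.97) − 100·0.9891·N(0.74) = 120·0.8340 − 100·0.9891·0.7704 = 100.0800 − 76.2003 = 23.8797

€23.88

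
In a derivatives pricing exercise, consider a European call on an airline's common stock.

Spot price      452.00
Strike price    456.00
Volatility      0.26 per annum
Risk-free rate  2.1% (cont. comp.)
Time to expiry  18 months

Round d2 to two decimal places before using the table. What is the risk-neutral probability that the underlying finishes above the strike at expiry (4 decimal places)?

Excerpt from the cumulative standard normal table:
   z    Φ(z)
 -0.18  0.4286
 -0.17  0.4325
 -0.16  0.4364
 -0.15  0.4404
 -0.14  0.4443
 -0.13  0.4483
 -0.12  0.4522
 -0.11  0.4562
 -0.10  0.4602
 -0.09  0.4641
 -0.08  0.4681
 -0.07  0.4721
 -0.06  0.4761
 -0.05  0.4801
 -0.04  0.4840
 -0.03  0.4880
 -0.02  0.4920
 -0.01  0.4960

T = 1.5;  σ√T = 0.3184
d₁ = [ln(452/456) + (0.021 + 0.26²/2)·1.5] / 0.3184 = [-0.0088 + 0.0822] / 0.3184 = 0.2305 → 0.23
d₂ = d₁ − σ√T = 0.2305 − 0.3184 = -0.0880 → -0.09
Pr(exercise) under Q = N(d₂) = 0.4641

0.4641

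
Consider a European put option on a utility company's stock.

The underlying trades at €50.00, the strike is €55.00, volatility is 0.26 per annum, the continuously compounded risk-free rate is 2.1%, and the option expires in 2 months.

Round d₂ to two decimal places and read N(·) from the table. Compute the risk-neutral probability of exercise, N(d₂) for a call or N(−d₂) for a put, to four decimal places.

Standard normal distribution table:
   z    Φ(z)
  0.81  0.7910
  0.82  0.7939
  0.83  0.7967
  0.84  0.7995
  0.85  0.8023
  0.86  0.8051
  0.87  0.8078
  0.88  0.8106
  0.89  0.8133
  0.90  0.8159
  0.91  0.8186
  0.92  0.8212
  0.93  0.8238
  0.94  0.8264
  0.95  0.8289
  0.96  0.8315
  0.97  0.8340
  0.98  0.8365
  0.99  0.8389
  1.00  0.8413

0.8212

σ√T = 0.26·√0.1667 = 0.1061
d₁ = [ln(50/55) + (0.021 + ½·0.26²)·0.1667] / (σ√T) = (-0.0953 + 0.0091) / 0.1061 = -0.8119 ⇒ -0.81
d₂ = -0.8119 − 0.1061 = -0.9180 ⇒ -0.92
Risk-neutral Pr[S_T < K] = N(−d₂) = N(0.92) = 0.8212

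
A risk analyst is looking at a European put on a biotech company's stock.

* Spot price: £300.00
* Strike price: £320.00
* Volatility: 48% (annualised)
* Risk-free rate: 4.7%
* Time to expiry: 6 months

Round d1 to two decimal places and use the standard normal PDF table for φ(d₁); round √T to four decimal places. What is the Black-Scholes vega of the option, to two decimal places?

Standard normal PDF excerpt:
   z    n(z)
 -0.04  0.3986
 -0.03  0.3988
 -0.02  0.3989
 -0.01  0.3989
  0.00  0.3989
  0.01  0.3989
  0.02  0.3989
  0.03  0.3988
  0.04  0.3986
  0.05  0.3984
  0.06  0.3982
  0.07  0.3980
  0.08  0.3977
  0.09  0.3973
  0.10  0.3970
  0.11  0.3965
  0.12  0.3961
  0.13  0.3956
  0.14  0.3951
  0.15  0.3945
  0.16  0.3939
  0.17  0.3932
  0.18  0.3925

T = 0.5;  σ√T = 0.3394
d₁ = [ln(300/320) + (0.047 + 0.48²/2)·0.5] / 0.3394 = [-0.0645 + 0.0811] / 0.3394 = 0.0488 which rounds to 0.05
√T = √0.5 = 0.7071
φ(d₁) = φ(0.05) = 0.3984
vega = S·φ(d₁)·√T = 300·0.3984·0.7071 = 84.5126
(Vega is the same for a European call and put with the same parameters.)

84.51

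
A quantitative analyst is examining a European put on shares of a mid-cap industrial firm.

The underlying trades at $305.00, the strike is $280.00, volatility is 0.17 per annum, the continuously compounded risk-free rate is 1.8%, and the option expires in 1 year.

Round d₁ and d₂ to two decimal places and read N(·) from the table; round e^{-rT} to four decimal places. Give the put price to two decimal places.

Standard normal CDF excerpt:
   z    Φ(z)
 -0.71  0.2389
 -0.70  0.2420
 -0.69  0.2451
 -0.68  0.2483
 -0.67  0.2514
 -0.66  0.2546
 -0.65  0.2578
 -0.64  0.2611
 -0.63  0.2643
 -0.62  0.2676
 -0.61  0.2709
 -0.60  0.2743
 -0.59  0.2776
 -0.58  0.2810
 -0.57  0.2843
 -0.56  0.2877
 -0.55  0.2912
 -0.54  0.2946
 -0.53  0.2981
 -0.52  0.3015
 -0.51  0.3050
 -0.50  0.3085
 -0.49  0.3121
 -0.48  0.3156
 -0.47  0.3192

σ√T = 0.17 × 1.0000 = 0.1700
d₁ = [ln(305/280) + (0.018 + 0.17²/2)·1] / 0.1700 = [0.0855 + 0.0324] / 0.1700 = 0.6940 ⇒ 0.69
d₂ = d₁ − σ√T = 0.6940 − 0.1700 = 0.5240 ⇒ 0.52
e^(−rT) = e^(−0.018·1) = 0.9822
P = 280·0.9822·N(-0.52) − 305·N(-0.69) = 280·0.9822·0.3015 − 305·0.2451 = 82.9173 − 74.7555 = 8.1618

$8.16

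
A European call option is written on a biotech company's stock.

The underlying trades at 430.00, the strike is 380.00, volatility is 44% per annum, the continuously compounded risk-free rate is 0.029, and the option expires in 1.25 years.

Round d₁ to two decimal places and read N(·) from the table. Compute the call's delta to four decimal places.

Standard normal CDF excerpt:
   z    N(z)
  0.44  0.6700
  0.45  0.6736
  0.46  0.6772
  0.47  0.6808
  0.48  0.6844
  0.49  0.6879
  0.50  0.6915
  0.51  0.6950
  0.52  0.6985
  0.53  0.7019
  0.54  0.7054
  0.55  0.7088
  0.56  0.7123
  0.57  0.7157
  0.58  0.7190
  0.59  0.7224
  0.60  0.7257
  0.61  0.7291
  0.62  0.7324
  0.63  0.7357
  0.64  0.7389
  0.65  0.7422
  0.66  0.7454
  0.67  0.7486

σ√T = 0.44·√1.25 = 0.4919
d₁ = [ln(430/380) + (0.029 + 0.44²/2)·1.25] / 0.4919 = [0.1236 + 0.1573] / 0.4919 = 0.5709 → 0.57
N(d₁) = N(0.57) = 0.7157
Δ_call = N(d₁) = 0.7157

0.7157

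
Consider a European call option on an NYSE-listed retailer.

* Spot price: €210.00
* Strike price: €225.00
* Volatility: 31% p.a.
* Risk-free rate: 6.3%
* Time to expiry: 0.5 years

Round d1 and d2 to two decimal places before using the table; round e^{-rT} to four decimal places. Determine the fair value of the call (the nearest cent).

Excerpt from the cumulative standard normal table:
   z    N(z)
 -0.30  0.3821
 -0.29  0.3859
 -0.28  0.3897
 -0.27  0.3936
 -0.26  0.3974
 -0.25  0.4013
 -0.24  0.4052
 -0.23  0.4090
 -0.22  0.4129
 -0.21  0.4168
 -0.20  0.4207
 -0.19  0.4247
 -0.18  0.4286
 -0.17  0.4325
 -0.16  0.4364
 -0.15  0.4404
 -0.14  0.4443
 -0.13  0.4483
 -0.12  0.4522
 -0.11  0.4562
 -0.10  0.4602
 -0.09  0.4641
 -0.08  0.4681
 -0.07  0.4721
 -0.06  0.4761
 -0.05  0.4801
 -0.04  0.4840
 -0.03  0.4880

€15.02

T = 0.5;  σ√T = 0.2192
d₁ = [ln(210/225) + (0.063 + 0.31²/2)·0.5] / 0.2192 = [-0.0690 + 0.0555] / 0.2192 = -0.0614 which rounds to -0.06
d₂ = d₁ − σ√T = -0.0614 − 0.2192 = -0.2806 which rounds to -0.28
e^(−rT) = e^(−0.063·0.5) = 0.9690
C = 210·N(-0.06) − 225·0.9690·N(-0.28) = 210·0.4761 − 225·0.9690·0.3897 = 99.9810 − 84.9643 = 15.0167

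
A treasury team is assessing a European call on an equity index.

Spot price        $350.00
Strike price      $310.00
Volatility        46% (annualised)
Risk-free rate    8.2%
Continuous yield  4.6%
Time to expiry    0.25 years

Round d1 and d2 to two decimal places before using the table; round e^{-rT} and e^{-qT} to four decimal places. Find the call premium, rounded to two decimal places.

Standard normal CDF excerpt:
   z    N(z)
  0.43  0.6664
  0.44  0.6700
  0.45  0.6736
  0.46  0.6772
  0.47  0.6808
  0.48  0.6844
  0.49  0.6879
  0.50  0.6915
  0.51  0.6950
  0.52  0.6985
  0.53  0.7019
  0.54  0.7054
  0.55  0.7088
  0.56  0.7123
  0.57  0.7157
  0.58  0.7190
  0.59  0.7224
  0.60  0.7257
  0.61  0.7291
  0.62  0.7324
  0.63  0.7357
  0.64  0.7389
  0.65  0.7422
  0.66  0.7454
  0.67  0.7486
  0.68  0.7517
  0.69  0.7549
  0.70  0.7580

σ√T = 0.46·√0.25 = 0.2300
d₁ = [ln(350/310) + (0.082 − 0.046 + 0.46²/2)·0.25] / 0.2300 = [0.1214 + 0.0355] / 0.2300 = 0.6818 which rounds to 0.68
d₂ = d₁ − σ√T = 0.6818 − 0.2300 = 0.4518 which rounds to 0.45
exp(−qT) = exp(−0.046·0.25) = 0.9886;  exp(−rT) = exp(−0.082·0.25) = 0.9797
N(d₁) = N(0.68) = 0.7517;  N(d₂) = N(0.45) = 0.6736
C = 350·0.9886·0.7517 − 310·0.9797·0.6736 = 260.0957 − 204.5770 = 55.5187

$55.52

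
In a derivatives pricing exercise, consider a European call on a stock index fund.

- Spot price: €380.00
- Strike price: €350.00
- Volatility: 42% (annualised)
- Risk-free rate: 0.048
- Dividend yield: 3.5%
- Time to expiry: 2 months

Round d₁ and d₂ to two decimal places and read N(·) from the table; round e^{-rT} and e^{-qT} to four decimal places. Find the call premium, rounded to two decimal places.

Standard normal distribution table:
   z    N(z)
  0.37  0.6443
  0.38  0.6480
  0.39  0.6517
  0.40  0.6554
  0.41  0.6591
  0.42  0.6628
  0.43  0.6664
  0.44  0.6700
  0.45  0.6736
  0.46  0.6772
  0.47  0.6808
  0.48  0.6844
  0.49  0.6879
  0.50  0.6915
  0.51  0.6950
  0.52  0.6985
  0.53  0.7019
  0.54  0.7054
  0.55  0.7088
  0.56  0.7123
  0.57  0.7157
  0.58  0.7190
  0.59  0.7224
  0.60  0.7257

σ√T = 0.42·√0.1667 = 0.1715
d₁ = [ln(380/350) + (0.048 − 0.035 + 0.42²/2)·0.1667] / 0.1715 = [0.0822 + 0.0169] / 0.1715 = 0.5780 ⇒ 0.58
d₂ = d₁ − σ√T = 0.5780 − 0.1715 = 0.4065 ⇒ 0.41
exp(−qT) = exp(−0.035·0.1667) = 0.9942;  exp(−rT) = exp(−0.048·0.1667) = 0.9920
N(d₁) = N(0.58) = 0.7190;  N(d₂) = N(0.41) = 0.6591
C = 380·0.9942·0.7190 − 350·0.9920·0.6591 = 271.6353 − 228.8395 = 42.7958

€42.80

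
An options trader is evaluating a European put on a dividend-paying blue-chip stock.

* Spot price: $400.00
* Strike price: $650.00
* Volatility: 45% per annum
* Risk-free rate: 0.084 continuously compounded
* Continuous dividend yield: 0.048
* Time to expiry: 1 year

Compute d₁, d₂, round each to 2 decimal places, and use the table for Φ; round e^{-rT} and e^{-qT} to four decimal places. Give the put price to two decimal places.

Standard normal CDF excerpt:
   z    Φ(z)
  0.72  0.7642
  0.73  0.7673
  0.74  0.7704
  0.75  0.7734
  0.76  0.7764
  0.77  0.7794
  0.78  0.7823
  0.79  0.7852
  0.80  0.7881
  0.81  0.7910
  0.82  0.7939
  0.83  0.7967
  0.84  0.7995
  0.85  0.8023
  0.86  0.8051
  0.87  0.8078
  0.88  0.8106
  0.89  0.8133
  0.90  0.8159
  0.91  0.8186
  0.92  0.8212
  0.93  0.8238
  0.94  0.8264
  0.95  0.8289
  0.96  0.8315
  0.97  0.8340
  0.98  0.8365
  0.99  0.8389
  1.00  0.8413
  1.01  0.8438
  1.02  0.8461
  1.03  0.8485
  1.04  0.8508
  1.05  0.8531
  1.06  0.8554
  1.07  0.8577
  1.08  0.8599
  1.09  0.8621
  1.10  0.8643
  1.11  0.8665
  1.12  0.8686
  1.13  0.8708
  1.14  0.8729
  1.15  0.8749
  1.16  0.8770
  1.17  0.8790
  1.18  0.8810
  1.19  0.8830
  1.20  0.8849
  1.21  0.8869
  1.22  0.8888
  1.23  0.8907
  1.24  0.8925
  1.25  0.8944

σ√T = 0.45 × 1.0000 = 0.4500
d₁ = [ln(400/650) + (0.084 − 0.048 + ½·0.45²)·1] / (σ√T) = (-0.4855 + 0.1373) / 0.4500 = -0.7739 ≈ -0.77
d₂ = -0.7739 − 0.4500 = -1.2239 ≈ -1.22
e^(−qT) = e^(−0.048·1) = 0.9531;  e^(−rT) = e^(−0.084·1) = 0.9194
P = 650·0.9194·N(1.22) − 400·0.9531·N(0.77) = 650·0.9194·0.8888 − 400·0.9531·0.7794 = 531.1558 − 297.1385 = 234.0173

$234.02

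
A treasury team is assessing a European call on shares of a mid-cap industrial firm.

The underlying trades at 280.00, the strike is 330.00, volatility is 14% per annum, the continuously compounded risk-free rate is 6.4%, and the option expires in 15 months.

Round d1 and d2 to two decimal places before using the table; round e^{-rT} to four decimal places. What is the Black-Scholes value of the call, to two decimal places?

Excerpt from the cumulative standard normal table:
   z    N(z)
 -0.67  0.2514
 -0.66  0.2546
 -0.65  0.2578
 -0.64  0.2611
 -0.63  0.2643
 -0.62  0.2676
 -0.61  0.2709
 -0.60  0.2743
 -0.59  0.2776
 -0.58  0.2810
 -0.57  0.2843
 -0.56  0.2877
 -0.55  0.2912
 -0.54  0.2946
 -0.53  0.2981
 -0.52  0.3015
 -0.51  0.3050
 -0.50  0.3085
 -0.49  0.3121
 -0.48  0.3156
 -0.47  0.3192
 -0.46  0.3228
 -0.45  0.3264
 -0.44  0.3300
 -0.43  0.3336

σ√T = 0.14·√1.25 = 0.1565
ln(S/K) + (r + σ²/2)T = ln(280/330) + (0.064 + 0.14²/2)·1.25 = -0.1643 + 0.0922 = -0.0721
d₁ = -0.0721 / 0.1565 = -0.4603 → -0.46
d₂ = d₁ − σ√T = -0.4603 − 0.1565 = -0.6169 → -0.62
exp(−rT) = exp(−0.064·1.25) = 0.9231
C = 280·N(-0.46) − 330·0.9231·N(-0.62) = 280·0.3228 − 330·0.9231·0.2676 = 90.3840 − 81.5171 = 8.8669

8.87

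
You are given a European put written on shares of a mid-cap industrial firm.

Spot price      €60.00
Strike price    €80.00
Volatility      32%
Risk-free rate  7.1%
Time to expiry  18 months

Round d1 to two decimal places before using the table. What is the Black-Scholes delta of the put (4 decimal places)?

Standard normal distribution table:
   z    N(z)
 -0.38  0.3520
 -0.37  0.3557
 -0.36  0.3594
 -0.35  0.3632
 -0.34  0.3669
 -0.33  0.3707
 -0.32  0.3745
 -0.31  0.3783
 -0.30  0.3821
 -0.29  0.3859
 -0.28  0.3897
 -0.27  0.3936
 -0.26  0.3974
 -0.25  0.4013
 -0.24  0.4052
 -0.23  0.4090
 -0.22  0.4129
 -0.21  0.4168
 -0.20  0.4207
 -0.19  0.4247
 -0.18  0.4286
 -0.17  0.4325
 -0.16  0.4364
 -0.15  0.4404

-0.6064

σ√T = 0.32·√1.5 = 0.3919
d₁ = [ln(60/80) + (0.071 + 0.32²/2)·1.5] / 0.3919 = [-0.2877 + 0.1833] / 0.3919 = -0.2663 which rounds to -0.27
N(d₁) = N(-0.27) = 0.3936
Δ_put = N(d₁) − 1 = 0.3936 − 1 = -0.6064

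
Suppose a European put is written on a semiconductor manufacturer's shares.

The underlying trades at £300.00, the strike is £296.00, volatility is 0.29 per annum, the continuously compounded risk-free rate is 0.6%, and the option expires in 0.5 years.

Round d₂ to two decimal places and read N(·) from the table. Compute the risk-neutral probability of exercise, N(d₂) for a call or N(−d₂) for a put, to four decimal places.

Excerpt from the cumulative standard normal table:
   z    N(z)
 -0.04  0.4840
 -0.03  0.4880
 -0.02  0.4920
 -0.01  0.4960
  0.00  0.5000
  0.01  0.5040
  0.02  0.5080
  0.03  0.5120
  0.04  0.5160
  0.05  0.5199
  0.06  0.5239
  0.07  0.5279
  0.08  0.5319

T = 0.5;  σ√T = 0.2051
d₁ = [ln(300/296) + (0.006 + 0.29²/2)·0.5] / 0.2051 = [0.0134 + 0.0240] / 0.2051 = 0.1826 which rounds to 0.18
d₂ = d₁ − σ√T = 0.1826 − 0.2051 = -0.0224 which rounds to -0.02
Risk-neutral Pr[S_T < K] = N(−d₂) = N(0.02) = 0.5080

0.5080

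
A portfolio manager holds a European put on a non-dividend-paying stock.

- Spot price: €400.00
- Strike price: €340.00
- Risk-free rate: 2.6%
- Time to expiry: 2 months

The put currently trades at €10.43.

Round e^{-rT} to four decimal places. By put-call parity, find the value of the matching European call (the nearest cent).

e^(−rT) = e^(−0.026·0.1667) = 0.9957
Put-call parity: C − P = S − K·e^(−rT) = 400 − 340·0.9957 = 400 − 338.5380 = 61.4620
C = P + (C − P) = 10.43 + (61.4620) = 71.8920

€71.89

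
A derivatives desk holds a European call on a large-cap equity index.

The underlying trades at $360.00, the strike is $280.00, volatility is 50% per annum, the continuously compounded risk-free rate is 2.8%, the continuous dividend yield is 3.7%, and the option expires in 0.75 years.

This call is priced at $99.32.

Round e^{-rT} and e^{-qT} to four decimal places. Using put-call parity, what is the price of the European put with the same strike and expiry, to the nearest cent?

e^(−qT) = e^(−0.037·0.75) = 0.9726;  e^(−rT) = e^(−0.028·0.75) = 0.9792
Put-call parity: C − P = S·e^(−qT) − K·e^(−rT) = 360·0.9726 − 280·0.9792 = 350.1360 − 274.1760 = 75.9600
P = C − (C − P) = 99.32 − (75.9600) = 23.3600

$23.36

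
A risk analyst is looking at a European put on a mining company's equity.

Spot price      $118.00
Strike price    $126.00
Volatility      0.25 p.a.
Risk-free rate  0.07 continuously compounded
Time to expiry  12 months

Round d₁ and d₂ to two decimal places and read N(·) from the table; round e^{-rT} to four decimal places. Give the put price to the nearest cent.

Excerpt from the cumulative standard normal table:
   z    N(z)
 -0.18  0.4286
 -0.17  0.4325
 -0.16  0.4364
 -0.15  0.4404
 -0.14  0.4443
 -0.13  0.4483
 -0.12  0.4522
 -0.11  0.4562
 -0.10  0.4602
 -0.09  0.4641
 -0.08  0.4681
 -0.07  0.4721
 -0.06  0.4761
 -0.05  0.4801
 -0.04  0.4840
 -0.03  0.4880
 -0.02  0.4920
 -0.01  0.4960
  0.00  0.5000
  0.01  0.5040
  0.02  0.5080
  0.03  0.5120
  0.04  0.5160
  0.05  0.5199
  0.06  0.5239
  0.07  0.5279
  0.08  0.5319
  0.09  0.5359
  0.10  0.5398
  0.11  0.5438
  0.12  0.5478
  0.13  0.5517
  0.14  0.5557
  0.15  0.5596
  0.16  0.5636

T = 1;  σ√T = 0.2500
d₁ = [ln(118/126) + (0.07 + ½·0.25²)·1] / (σ√T) = (-0.0656 + 0.1013) / 0.2500 = 0.1426 ≈ 0.14
d₂ = 0.1426 − 0.2500 = -0.1074 ≈ -0.11
e^(−rT) = e^(−0.07·1) = 0.9324
N(−d₂) = N(0.11) = 0.5438;  N(−d₁) = N(-0.14) = 0.4443
P = 126·0.9324·0.5438 − 118·0.4443 = 63.8869 − 52.4274 = 11.4595

$11.46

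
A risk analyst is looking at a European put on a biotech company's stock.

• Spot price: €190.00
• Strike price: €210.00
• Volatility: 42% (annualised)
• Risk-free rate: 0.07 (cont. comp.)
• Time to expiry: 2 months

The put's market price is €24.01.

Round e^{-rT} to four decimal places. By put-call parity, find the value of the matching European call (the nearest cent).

e^(−rT) = e^(−0.07·0.1667) = 0.9884
Put-call parity: C − P = S − K·e^(−rT) = 190 − 210·0.9884 = 190 − 207.5640 = -17.5640
C = P + (C − P) = 24.01 + (-17.5640) = 6.4460

€6.45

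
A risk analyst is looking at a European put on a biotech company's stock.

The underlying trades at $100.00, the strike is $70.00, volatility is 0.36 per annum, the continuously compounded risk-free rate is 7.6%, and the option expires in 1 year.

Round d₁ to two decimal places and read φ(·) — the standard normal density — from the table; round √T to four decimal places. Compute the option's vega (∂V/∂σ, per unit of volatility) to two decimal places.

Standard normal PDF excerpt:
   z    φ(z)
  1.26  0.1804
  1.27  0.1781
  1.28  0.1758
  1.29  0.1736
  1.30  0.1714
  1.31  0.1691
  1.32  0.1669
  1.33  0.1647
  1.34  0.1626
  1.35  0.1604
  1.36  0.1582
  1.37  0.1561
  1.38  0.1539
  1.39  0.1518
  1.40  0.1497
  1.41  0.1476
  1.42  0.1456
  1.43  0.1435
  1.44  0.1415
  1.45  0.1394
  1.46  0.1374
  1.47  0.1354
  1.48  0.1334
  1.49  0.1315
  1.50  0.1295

15.39

T = 1;  σ√T = 0.3600
d₁ = [ln(100/70) + (0.076 + 0.36²/2)·1] / 0.3600 = [0.3567 + 0.1408] / 0.3600 = 1.3819 ≈ 1.38
√T = √1 = 1.0000
φ(d₁) = φ(1.38) = 0.1539
vega = S·φ(d₁)·√T = 100·0.1539·1.0000 = 15.3900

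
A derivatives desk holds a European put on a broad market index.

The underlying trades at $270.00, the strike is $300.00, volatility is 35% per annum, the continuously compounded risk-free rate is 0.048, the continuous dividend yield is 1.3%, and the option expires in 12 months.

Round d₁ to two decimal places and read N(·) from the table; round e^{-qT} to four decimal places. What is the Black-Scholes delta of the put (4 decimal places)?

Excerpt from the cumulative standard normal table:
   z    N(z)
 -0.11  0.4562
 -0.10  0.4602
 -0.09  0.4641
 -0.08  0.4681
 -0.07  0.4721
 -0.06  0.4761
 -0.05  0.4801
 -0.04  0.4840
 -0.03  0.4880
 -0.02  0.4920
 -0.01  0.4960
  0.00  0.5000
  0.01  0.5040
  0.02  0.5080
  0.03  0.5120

σ√T = 0.35·√1 = 0.3500
d₁ = [ln(270/300) + (0.048 − 0.013 + ½·0.35²)·1] / (σ√T) = (-0.1054 + 0.0963) / 0.3500 = -0.0260 ⇒ -0.03
N(d₁) = N(-0.03) = 0.4880
Δ_put = e^(−qT)·(N(d₁) − 1) = 0.9871·(0.4880 − 1) = -0.5054

-0.5054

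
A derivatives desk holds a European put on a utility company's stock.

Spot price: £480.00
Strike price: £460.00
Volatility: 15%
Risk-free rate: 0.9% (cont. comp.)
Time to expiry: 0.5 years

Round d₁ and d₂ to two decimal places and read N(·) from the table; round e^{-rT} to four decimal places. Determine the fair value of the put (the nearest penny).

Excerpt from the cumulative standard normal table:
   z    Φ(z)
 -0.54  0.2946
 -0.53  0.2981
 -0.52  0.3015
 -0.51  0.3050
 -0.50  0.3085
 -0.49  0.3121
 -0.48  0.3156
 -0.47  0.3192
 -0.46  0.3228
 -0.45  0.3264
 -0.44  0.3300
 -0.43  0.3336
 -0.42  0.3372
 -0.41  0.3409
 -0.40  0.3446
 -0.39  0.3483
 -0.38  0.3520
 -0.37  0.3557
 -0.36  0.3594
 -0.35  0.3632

£11.42

σ√T = 0.15 × 0.7071 = 0.1061
ln(S/K) + (r + σ²/2)T = ln(480/460) + (0.009 + 0.15²/2)·0.5 = 0.0426 + 0.0101 = 0.0527
d₁ = 0.0527 / 0.1061 = 0.4967 → 0.50
d₂ = d₁ − σ√T = 0.4967 − 0.1061 = 0.3906 → 0.39
e^(−rT) = e^(−0.009·0.5) = 0.9955
N(−d₂) = N(-0.39) = 0.3483;  N(−d₁) = N(-0.50) = 0.3085
P = 460·0.9955·0.3483 − 480·0.3085 = 159.4970 − 148.0800 = 11.4170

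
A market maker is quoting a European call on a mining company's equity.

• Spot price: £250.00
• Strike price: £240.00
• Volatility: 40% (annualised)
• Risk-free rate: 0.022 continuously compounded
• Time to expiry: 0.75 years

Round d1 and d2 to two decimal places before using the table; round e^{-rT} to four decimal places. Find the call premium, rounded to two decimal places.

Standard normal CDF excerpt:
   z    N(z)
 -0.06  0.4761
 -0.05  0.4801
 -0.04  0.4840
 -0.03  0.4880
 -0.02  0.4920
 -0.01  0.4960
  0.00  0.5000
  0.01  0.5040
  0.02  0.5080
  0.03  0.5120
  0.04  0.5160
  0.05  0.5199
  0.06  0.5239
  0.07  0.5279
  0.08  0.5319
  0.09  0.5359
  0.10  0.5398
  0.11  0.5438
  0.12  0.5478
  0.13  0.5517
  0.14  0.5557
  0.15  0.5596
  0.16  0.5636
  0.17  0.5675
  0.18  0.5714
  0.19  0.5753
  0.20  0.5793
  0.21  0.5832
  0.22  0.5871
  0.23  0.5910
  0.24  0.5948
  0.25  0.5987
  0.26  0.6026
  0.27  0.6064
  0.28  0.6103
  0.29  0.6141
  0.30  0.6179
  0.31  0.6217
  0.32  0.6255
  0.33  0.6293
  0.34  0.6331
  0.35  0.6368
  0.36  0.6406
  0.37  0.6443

£41.19

σ√T = 0.4 × 0.8660 = 0.3464
d₁ = [ln(250/240) + (0.022 + ½·0.4²)·0.75] / (σ√T) = (0.0408 + 0.0765) / 0.3464 = 0.3387 ≈ 0.34
d₂ = 0.3387 − 0.3464 = -0.0077 ≈ -0.01
exp(−rT) = exp(−0.022·0.75) = 0.9836
C = 250·N(0.34) − 240·0.9836·N(-0.01) = 250·0.6331 − 240·0.9836·0.4960 = 158.2750 − 117.0877 = 41.1873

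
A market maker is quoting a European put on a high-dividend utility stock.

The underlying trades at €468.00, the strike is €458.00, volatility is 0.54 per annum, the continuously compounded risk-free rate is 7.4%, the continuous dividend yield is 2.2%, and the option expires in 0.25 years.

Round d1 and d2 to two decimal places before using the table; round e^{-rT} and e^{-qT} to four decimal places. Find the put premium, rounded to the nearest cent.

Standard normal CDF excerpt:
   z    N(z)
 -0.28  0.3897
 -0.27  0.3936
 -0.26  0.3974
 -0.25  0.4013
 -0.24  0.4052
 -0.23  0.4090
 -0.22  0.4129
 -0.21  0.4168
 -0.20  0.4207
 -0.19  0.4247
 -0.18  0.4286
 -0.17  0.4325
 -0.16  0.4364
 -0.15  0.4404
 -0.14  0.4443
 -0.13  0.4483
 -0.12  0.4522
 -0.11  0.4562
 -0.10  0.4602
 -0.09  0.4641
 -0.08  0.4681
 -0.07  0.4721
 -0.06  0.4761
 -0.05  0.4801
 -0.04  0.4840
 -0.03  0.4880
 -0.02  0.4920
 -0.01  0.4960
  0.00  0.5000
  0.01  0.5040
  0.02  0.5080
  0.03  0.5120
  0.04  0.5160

€41.65

σ√T = 0.54 × 0.5000 = 0.2700
d₁ = [ln(468/458) + (0.074 − 0.022 + 0.54²/2)·0.25] / 0.2700 = [0.0216 + 0.0495] / 0.2700 = 0.2631 ≈ 0.26
d₂ = d₁ − σ√T = 0.2631 − 0.2700 = -0.0069 ≈ -0.01
exp(−qT) = exp(−0.022·0.25) = 0.9945;  exp(−rT) = exp(−0.074·0.25) = 0.9817
N(−d₂) = N(0.01) = 0.5040;  N(−d₁) = N(-0.26) = 0.3974
P = 458·0.9817·0.5040 − 468·0.9945·0.3974 = 226.6078 − 184.9603 = 41.6475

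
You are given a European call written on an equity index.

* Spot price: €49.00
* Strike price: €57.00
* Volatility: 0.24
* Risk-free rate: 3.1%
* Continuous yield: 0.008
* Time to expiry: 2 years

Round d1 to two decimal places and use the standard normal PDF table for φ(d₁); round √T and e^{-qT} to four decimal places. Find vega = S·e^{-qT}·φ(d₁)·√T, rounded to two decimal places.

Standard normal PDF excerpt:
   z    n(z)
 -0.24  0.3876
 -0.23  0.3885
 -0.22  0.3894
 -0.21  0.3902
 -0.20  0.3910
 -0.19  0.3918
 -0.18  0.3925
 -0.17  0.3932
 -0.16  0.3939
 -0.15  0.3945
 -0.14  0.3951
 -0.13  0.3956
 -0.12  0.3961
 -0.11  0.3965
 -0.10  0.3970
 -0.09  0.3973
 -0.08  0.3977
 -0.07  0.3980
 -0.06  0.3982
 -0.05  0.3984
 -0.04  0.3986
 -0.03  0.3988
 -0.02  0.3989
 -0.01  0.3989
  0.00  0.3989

26.94

σ√T = 0.24 × 1.4142 = 0.3394
d₁ = [ln(49/57) + (0.031 − 0.008 + ½·0.24²)·2] / (σ√T) = (-0.1512 + 0.1036) / 0.3394 = -0.1403 which rounds to -0.14
√T = √2 = 1.4142
φ(d₁) = φ(-0.14) = 0.3951
e^(−qT) = e^(−0.008·2) = 0.9841
vega = S·e^(−qT)·φ(d₁)·√T = 49·0.9841·0.3951·1.4142 = 26.9434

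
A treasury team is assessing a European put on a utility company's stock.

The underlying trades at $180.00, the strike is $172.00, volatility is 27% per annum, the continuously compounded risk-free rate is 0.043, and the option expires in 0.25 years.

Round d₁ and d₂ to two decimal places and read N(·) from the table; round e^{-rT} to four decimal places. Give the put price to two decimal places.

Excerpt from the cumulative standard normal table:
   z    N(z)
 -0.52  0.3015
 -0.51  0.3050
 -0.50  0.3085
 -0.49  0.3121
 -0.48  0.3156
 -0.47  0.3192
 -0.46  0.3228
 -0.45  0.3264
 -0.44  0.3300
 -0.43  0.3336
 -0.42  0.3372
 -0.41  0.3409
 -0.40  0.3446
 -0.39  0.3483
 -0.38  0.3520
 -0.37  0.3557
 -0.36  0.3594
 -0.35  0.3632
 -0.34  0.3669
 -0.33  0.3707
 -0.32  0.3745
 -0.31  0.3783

σ√T = 0.27·√0.25 = 0.1350
d₁ = [ln(180/172) + (0.043 + 0.27²/2)·0.25] / 0.1350 = [0.0455 + 0.0199] / 0.1350 = 0.4839 ≈ 0.48
d₂ = d₁ − σ√T = 0.4839 − 0.1350 = 0.3489 ≈ 0.35
exp(−rT) = exp(−0.043·0.25) = 0.9893
P = 172·0.9893·N(-0.35) − 180·N(-0.48) = 172·0.9893·0.3632 − 180·0.3156 = 61.8020 − 56.8080 = 4.9940

$4.99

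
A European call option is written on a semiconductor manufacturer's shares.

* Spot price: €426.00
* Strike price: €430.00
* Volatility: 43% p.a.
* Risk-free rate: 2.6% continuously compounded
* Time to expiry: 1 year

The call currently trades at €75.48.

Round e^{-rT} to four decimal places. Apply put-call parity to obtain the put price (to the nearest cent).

e^(−rT) = e^(−0.026·1) = 0.9743
Put-call parity: C − P = S − K·e^(−rT) = 426 − 430·0.9743 = 426 − 418.9490 = 7.0510
P = C − (C − P) = 75.48 − (7.0510) = 68.4290

€68.43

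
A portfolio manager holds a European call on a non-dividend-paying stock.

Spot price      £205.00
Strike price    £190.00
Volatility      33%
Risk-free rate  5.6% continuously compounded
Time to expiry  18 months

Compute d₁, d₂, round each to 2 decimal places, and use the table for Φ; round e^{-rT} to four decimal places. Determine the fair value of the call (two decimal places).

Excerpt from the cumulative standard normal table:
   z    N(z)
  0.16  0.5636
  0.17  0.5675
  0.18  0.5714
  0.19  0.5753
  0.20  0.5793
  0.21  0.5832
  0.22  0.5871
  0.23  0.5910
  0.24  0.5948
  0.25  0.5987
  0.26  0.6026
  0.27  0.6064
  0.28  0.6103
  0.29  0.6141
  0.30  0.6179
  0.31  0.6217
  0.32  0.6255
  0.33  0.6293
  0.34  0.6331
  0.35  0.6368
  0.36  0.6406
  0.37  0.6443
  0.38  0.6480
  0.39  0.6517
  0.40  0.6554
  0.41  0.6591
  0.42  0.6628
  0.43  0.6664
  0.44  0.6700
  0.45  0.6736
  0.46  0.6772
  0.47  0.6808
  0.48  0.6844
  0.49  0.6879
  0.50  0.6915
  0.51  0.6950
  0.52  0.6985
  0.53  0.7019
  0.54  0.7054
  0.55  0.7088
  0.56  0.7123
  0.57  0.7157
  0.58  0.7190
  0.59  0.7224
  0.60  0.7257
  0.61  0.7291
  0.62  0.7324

σ√T = 0.33·√1.5 = 0.4042
d₁ = [ln(205/190) + (0.056 + 0.33²/2)·1.5] / 0.4042 = [0.0760 + 0.1657] / 0.4042 = 0.5979 ⇒ 0.60
d₂ = d₁ − σ√T = 0.5979 − 0.4042 = 0.1938 ⇒ 0.19
exp(−rT) = exp(−0.056·1.5) = 0.9194
N(d₁) = N(0.60) = 0.7257;  N(d₂) = N(0.19) = 0.5753
C = 205·0.7257 − 190·0.9194·0.5753 = 148.7685 − 100.4969 = 48.2716

£48.27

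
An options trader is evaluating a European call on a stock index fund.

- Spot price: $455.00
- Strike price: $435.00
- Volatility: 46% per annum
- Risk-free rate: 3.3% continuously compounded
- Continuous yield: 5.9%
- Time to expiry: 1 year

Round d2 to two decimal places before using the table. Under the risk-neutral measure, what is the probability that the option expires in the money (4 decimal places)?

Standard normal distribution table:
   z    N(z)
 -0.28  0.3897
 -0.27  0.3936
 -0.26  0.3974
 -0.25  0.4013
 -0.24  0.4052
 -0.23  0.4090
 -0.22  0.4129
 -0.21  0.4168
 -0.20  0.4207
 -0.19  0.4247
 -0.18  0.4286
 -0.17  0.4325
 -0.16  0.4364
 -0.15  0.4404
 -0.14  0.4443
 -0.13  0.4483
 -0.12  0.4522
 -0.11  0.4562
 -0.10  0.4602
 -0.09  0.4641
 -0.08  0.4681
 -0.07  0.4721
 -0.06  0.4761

0.4247

σ√T = 0.46 × 1.0000 = 0.4600
d₁ = [ln(455/435) + (0.033 − 0.059 + 0.46²/2)·1] / 0.4600 = [0.0450 + 0.0798] / 0.4600 = 0.2712 ⇒ 0.27
d₂ = d₁ − σ√T = 0.2712 − 0.4600 = -0.1888 ⇒ -0.19
Pr(exercise) under Q = N(d₂) = 0.4247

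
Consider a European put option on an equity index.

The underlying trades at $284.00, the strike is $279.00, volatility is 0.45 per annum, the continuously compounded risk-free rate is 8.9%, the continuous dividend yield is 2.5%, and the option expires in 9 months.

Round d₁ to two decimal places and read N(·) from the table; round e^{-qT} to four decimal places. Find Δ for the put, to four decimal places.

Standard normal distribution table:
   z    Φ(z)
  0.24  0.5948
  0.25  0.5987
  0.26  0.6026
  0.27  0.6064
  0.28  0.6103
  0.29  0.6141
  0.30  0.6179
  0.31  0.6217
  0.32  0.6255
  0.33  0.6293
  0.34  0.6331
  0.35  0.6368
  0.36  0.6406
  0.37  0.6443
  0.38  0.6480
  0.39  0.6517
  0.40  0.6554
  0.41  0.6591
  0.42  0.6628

σ√T = 0.45 × 0.8660 = 0.3897
d₁ = [ln(284/279) + (0.089 − 0.025 + 0.45²/2)·0.75] / 0.3897 = [0.0178 + 0.1239] / 0.3897 = 0.3636 which rounds to 0.36
N(d₁) = N(0.36) = 0.6406
Δ_put = e^(−qT)·(N(d₁) − 1) = 0.9814·(0.6406 − 1) = -0.3527

-0.3527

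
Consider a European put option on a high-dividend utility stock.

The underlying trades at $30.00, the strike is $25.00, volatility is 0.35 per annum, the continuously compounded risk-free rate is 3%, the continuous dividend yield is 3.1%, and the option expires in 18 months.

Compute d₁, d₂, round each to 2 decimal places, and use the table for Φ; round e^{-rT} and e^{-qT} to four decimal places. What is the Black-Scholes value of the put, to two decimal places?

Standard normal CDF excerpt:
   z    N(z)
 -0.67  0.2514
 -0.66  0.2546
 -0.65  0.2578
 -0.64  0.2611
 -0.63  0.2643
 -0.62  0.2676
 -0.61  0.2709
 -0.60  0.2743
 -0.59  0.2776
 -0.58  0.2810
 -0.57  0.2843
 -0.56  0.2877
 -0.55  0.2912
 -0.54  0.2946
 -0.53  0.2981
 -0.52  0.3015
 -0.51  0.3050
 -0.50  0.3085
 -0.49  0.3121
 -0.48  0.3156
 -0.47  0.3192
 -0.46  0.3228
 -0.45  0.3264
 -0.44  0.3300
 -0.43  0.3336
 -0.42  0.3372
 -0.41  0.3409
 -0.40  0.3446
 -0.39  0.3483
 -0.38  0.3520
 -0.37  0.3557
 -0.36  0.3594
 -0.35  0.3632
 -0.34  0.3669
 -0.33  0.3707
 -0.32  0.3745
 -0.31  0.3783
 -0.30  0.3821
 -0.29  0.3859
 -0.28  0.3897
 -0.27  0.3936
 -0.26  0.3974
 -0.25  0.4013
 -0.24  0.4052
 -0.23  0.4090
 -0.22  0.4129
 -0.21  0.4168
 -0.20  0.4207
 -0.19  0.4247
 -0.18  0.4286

$2.48

σ√T = 0.35·√1.5 = 0.4287
d₁ = [ln(30/25) + (0.03 − 0.031 + ½·0.35²)·1.5] / (σ√T) = (0.1823 + 0.0904) / 0.4287 = 0.6362 ⇒ 0.64
d₂ = 0.6362 − 0.4287 = 0.2075 ⇒ 0.21
e^(−qT) = e^(−0.031·1.5) = 0.9546;  e^(−rT) = e^(−0.03·1.5) = 0.9560
N(−d₂) = N(-0.21) = 0.4168;  N(−d₁) = N(-0.64) = 0.2611
P = 25·0.9560·0.4168 − 30·0.9546·0.2611 = 9.9615 − 7.4774 = 2.4841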